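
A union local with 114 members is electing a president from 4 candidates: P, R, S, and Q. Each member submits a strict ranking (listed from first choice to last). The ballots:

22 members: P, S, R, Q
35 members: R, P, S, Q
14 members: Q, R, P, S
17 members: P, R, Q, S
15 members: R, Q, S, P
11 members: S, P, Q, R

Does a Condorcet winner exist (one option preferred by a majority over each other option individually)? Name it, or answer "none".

R

R vs P: 64–50 for R.
R vs S: 81–33 for R.
R vs Q: 89–25 for R.
R beats every other option head-to-head.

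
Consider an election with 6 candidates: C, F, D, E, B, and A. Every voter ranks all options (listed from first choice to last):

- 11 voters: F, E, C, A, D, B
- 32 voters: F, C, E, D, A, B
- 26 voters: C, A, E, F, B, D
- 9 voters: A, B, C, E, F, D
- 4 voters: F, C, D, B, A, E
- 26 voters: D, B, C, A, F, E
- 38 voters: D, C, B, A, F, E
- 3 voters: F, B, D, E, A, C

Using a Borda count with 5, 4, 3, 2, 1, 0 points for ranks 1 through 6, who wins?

C

C: 11·3 + 32·4 + 26·5 + 9·3 + 4·4 + 26·3 + 38·4 + 3·0 = 564
F: 11·5 + 32·5 + 26·2 + 9·1 + 4·5 + 26·1 + 38·1 + 3·5 = 375
D: 11·1 + 32·2 + 26·0 + 9·0 + 4·3 + 26·5 + 38·5 + 3·3 = 416
E: 11·4 + 32·3 + 26·3 + 9·2 + 4·0 + 26·0 + 38·0 + 3·2 = 242
B: 11·0 + 32·0 + 26·1 + 9·4 + 4·2 + 26·4 + 38·3 + 3·4 = 300
A: 11·2 + 32·1 + 26·4 + 9·5 + 4·1 + 26·2 + 38·2 + 3·1 = 338
C has the highest Borda score (564).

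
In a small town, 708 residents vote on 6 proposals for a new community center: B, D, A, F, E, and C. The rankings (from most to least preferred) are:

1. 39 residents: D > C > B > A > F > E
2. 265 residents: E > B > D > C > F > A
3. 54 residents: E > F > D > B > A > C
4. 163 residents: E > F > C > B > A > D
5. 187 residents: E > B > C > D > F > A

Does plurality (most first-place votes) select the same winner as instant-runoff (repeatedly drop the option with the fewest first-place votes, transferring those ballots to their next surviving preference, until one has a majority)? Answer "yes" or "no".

yes

Plurality — first-place votes: B 0, D 39, A 0, F 0, E 669, C 0. Winner: E.
Instant-runoff — R1 B 0, D 39, A 0, F 0, E 669, C 0 (E winner). Winner: E.
The two methods agree.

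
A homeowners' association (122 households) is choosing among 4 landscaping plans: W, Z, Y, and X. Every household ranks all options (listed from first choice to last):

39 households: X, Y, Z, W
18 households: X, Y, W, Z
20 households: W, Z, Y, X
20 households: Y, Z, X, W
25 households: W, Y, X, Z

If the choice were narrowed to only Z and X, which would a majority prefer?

Voters preferring Z to X: 40; preferring X to Z: 82.
X wins the head-to-head.

X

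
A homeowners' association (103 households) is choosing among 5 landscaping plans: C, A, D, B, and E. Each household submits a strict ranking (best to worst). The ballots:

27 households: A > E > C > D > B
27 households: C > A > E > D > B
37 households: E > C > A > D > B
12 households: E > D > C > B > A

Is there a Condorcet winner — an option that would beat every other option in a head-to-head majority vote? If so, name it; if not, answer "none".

none

Checking pairwise contests:
E beats C 76–27.
C beats A 76–27.
C beats D 91–12.
C beats B 103–0.
A beats E 54–49.
Every option loses at least one head-to-head, so there is no Condorcet winner.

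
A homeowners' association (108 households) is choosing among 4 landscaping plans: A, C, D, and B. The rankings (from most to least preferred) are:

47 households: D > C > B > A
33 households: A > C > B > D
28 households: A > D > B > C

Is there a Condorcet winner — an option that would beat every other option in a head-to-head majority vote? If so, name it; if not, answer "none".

A vs C: 61–47 for A.
A vs D: 61–47 for A.
A vs B: 61–47 for A.
A beats every other option head-to-head.

A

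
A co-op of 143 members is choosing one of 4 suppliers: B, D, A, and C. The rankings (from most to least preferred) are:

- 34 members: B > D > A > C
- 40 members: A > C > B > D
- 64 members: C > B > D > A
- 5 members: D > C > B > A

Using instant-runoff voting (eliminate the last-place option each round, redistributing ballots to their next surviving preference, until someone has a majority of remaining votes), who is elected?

Round 1: B 34, D 5, A 40, C 64. Eliminate D.
Round 2: B 34, A 40, C 69. Eliminate B.
Round 3: A 74, C 69. A has a majority.

A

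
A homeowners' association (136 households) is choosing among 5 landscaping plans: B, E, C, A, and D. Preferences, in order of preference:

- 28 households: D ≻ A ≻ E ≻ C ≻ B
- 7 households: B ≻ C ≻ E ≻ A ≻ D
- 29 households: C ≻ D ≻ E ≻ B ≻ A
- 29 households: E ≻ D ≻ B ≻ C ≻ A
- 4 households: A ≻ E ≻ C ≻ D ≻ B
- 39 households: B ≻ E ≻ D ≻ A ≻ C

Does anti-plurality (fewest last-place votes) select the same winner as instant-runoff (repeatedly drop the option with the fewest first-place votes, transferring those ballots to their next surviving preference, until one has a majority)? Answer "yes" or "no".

Anti-plurality — last-place votes: B 32, E 0, C 39, A 58, D 7. Winner: E.
Instant-runoff — R1 B 46, E 29, C 29, A 4, D 28 (A out); R2 B 46, E 33, C 29, D 28 (D out); R3 B 46, E 61, C 29 (C out); R4 B 46, E 90 (E winner). Winner: E.
The two methods agree.

yes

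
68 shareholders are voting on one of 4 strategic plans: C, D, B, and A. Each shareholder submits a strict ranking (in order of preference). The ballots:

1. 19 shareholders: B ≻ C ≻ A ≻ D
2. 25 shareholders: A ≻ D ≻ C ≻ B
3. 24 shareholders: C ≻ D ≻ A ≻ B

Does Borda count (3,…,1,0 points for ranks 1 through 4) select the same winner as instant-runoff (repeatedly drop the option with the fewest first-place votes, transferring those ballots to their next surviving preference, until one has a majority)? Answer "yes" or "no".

yes

Borda — scores: C 135, D 98, B 57, A 118. Winner: C.
Instant-runoff — R1 C 24, D 0, B 19, A 25 (D out); R2 C 24, B 19, A 25 (B out); R3 C 43, A 25 (C winner). Winner: C.
The two methods agree.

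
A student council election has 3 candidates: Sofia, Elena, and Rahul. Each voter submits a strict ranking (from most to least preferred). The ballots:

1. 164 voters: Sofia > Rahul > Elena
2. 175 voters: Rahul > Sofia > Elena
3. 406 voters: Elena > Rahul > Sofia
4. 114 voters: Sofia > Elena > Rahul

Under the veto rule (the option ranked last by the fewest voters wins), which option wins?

Last-place votes: Sofia 406, Elena 339, Rahul 114.
Rahul is ranked last by the fewest voters, so Rahul wins.

Rahul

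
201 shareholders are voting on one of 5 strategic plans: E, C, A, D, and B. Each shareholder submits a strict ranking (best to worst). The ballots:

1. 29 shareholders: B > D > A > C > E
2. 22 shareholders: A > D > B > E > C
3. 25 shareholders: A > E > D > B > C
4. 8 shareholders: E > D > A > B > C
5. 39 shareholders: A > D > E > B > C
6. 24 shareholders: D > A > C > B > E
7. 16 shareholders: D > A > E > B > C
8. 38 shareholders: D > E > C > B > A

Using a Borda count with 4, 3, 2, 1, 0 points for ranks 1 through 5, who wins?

E: 29·0 + 22·1 + 25·3 + 8·4 + 39·2 + 24·0 + 16·2 + 38·3 = 353
C: 29·1 + 22·0 + 25·0 + 8·0 + 39·0 + 24·2 + 16·0 + 38·2 = 153
A: 29·2 + 22·4 + 25·4 + 8·2 + 39·4 + 24·3 + 16·3 + 38·0 = 538
D: 29·3 + 22·3 + 25·2 + 8·3 + 39·3 + 24·4 + 16·4 + 38·4 = 656
B: 29·4 + 22·2 + 25·1 + 8·1 + 39·1 + 24·1 + 16·1 + 38·1 = 310
D has the highest Borda score (656).

D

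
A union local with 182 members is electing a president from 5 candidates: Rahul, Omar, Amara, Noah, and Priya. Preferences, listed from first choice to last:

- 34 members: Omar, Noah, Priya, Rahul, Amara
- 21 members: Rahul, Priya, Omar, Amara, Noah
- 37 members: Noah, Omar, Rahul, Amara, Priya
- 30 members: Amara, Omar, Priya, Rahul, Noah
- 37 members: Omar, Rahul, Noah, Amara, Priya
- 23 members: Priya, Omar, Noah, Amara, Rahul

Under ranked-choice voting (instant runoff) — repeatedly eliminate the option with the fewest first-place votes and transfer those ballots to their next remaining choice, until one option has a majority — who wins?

Round 1: Rahul 21, Omar 71, Amara 30, Noah 37, Priya 23. Eliminate Rahul.
Round 2: Omar 71, Amara 30, Noah 37, Priya 44. Eliminate Amara.
Round 3: Omar 101, Noah 37, Priya 44. Omar has a majority.

Omar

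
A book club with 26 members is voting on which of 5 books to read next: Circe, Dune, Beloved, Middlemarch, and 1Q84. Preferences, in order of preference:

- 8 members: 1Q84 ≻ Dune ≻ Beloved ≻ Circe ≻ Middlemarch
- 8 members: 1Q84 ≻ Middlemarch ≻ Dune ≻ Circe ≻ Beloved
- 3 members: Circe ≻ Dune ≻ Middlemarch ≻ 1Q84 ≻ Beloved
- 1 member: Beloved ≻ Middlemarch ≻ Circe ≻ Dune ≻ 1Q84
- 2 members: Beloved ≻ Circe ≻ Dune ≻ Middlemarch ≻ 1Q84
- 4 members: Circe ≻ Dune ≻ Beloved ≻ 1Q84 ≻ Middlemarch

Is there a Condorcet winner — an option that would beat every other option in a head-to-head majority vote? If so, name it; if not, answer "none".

1Q84 vs Circe: 16–10 for 1Q84.
1Q84 vs Dune: 16–10 for 1Q84.
1Q84 vs Beloved: 19–7 for 1Q84.
1Q84 vs Middlemarch: 20–6 for 1Q84.
1Q84 beats every other option head-to-head.

1Q84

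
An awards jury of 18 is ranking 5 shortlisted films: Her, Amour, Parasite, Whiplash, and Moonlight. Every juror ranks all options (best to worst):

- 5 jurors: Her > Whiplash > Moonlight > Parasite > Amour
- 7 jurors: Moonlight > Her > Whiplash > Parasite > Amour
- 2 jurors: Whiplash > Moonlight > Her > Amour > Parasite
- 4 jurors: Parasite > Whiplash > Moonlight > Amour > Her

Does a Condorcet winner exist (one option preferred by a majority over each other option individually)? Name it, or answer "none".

none

Checking pairwise contests:
Moonlight beats Her 13–5.
Her beats Amour 14–4.
Her beats Parasite 14–4.
Her beats Whiplash 12–6.
Whiplash beats Moonlight 11–7.
Every option loses at least one head-to-head, so there is no Condorcet winner.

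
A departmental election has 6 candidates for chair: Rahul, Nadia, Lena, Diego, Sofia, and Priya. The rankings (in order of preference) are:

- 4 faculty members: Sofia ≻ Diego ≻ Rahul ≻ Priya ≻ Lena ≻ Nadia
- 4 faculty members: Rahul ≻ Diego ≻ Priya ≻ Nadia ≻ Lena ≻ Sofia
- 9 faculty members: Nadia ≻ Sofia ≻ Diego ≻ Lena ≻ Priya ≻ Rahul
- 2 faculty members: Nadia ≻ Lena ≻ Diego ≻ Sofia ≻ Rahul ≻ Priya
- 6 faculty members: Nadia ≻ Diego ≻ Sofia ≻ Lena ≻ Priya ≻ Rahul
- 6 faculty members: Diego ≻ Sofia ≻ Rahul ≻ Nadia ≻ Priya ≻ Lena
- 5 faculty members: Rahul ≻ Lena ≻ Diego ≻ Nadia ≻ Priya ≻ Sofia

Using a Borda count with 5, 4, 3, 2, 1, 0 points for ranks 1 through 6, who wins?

Rahul: 4·3 + 4·5 + 9·0 + 2·1 + 6·0 + 6·3 + 5·5 = 77
Nadia: 4·0 + 4·2 + 9·5 + 2·5 + 6·5 + 6·2 + 5·2 = 115
Lena: 4·1 + 4·1 + 9·2 + 2·4 + 6·2 + 6·0 + 5·4 = 66
Diego: 4·4 + 4·4 + 9·3 + 2·3 + 6·4 + 6·5 + 5·3 = 134
Sofia: 4·5 + 4·0 + 9·4 + 2·2 + 6·3 + 6·4 + 5·0 = 102
Priya: 4·2 + 4·3 + 9·1 + 2·0 + 6·1 + 6·1 + 5·1 = 46
Diego has the highest Borda score (134).

Diego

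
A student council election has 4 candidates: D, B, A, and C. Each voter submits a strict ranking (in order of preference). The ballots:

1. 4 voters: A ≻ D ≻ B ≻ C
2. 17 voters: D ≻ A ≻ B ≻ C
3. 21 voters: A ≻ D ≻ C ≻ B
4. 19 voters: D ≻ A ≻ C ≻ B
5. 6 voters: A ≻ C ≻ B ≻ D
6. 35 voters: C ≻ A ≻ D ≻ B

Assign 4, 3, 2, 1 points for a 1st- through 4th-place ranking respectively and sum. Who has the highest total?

A

D: 4·3 + 17·4 + 21·3 + 19·4 + 6·1 + 35·2 = 295
B: 4·2 + 17·2 + 21·1 + 19·1 + 6·2 + 35·1 = 129
A: 4·4 + 17·3 + 21·4 + 19·3 + 6·4 + 35·3 = 337
C: 4·1 + 17·1 + 21·2 + 19·2 + 6·3 + 35·4 = 259
A has the highest Borda score (337).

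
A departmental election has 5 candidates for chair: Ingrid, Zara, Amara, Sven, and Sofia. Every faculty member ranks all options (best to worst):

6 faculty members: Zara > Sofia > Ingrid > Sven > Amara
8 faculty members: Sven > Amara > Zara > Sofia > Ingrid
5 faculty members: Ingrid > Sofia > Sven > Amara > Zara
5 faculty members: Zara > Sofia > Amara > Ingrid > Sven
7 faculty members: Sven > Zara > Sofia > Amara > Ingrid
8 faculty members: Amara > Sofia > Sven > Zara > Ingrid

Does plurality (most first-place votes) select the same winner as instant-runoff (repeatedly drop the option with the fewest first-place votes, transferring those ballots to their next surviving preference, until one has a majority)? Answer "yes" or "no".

Plurality — first-place votes: Ingrid 5, Zara 11, Amara 8, Sven 15, Sofia 0. Winner: Sven.
Instant-runoff — R1 Ingrid 5, Zara 11, Amara 8, Sven 15, Sofia 0 (Sofia out); R2 Ingrid 5, Zara 11, Amara 8, Sven 15 (Ingrid out); R3 Zara 11, Amara 8, Sven 20 (Sven winner). Winner: Sven.
The two methods agree.

yes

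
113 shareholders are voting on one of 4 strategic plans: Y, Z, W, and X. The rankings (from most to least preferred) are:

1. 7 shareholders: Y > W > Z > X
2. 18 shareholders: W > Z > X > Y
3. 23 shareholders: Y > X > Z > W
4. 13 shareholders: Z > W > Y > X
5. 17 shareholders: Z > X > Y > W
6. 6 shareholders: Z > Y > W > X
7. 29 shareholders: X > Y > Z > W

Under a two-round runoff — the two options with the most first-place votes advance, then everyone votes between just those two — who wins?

Y

Round 1 first-place votes: Y 30, Z 36, W 18, X 29.
Z and Y advance.
Runoff: Z is preferred to Y by 54 voters; Y by 59.
Y wins the runoff.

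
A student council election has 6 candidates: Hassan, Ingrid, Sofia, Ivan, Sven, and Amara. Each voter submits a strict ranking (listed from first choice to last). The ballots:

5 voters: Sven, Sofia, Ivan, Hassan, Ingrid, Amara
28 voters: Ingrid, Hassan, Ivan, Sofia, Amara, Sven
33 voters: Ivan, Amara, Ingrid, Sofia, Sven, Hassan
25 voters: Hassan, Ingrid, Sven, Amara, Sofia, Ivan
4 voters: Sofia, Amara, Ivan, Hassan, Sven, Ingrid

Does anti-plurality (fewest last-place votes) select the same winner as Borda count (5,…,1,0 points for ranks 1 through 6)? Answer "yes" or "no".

no

Anti-plurality — last-place votes: Hassan 33, Ingrid 4, Sofia 0, Ivan 25, Sven 28, Amara 5. Winner: Sofia.
Borda — scores: Hassan 255, Ingrid 344, Sofia 187, Ivan 276, Sven 137, Amara 226. Winner: Ingrid.
The two methods disagree.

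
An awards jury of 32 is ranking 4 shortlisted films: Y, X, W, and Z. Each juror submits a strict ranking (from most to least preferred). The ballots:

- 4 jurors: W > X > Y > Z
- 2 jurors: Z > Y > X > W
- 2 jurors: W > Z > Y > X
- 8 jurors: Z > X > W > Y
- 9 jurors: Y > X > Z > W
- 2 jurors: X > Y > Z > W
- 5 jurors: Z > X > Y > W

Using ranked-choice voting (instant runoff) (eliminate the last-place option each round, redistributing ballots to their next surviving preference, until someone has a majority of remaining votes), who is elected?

Z

Round 1: Y 9, X 2, W 6, Z 15. Eliminate X.
Round 2: Y 11, W 6, Z 15. Eliminate W.
Round 3: Y 15, Z 17. Z has a majority.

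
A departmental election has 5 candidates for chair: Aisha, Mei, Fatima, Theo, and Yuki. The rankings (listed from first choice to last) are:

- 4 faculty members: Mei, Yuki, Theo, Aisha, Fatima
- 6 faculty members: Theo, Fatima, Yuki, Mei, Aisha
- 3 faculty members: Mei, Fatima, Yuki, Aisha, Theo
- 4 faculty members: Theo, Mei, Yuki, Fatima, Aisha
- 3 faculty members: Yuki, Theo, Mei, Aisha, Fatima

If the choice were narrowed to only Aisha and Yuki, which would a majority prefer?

Voters preferring Aisha to Yuki: 0; preferring Yuki to Aisha: 20.
Yuki wins the head-to-head.

Yuki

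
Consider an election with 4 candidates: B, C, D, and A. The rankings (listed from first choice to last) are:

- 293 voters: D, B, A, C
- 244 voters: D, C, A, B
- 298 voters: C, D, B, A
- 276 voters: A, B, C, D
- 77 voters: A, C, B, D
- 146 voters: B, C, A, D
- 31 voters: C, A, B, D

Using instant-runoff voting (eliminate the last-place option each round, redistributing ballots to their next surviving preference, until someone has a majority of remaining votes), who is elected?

C

Round 1: B 146, C 329, D 537, A 353. Eliminate B.
Round 2: C 475, D 537, A 353. Eliminate A.
Round 3: C 828, D 537. C has a majority.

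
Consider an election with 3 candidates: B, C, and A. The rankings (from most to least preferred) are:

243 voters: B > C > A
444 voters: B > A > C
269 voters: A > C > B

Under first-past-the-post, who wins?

First-place votes: B 687, C 0, A 269.
B has the most first-place votes.

B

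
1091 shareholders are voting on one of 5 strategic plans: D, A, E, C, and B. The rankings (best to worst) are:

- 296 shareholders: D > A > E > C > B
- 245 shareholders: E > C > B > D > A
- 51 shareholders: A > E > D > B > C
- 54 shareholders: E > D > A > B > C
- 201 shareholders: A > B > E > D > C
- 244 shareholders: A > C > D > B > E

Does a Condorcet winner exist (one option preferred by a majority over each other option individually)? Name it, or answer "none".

none

Checking pairwise contests:
E beats D 551–540.
D beats A 595–496.
A beats E 792–299.
D beats C 602–489.
D beats B 645–446.
Every option loses at least one head-to-head, so there is no Condorcet winner.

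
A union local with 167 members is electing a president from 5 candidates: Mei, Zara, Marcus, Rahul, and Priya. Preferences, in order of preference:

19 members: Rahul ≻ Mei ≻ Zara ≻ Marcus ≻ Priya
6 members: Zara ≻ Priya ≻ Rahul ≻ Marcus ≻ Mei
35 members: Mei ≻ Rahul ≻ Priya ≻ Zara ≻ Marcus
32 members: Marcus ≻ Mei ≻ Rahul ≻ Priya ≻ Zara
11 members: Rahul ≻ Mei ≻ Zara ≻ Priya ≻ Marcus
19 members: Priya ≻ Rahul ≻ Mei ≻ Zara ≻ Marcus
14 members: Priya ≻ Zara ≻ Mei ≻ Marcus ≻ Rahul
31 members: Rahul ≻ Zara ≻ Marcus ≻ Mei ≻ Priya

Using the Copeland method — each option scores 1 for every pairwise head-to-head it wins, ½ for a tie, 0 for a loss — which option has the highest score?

Rahul

Mei: beats Zara, Marcus, and Priya; loses to Rahul → score 3.
Zara: beats Marcus; loses to Mei, Rahul, and Priya → score 1.
Marcus: loses to Mei, Zara, Rahul, and Priya → score 0.
Rahul: beats Mei, Zara, Marcus, and Priya → score 4.
Priya: beats Zara and Marcus; loses to Mei and Rahul → score 2.
Rahul has the best pairwise record.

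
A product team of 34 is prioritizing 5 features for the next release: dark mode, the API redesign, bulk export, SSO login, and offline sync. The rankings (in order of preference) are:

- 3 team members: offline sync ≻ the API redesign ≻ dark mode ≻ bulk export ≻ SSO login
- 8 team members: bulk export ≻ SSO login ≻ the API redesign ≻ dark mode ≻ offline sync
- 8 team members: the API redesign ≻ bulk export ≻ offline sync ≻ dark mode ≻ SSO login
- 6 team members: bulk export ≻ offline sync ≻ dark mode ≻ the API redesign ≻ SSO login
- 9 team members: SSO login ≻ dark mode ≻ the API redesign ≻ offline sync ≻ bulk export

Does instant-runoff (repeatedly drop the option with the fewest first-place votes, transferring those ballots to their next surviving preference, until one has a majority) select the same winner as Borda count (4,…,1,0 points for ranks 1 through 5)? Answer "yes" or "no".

no

Instant-runoff — R1 dark mode 0, the API redesign 8, bulk export 14, SSO login 9, offline sync 3 (dark mode out); R2 the API redesign 8, bulk export 14, SSO login 9, offline sync 3 (offline sync out); R3 the API redesign 11, bulk export 14, SSO login 9 (SSO login out); R4 the API redesign 20, bulk export 14 (the API redesign winner). Winner: the API redesign.
Borda — scores: dark mode 61, the API redesign 81, bulk export 83, SSO login 60, offline sync 55. Winner: bulk export.
The two methods disagree.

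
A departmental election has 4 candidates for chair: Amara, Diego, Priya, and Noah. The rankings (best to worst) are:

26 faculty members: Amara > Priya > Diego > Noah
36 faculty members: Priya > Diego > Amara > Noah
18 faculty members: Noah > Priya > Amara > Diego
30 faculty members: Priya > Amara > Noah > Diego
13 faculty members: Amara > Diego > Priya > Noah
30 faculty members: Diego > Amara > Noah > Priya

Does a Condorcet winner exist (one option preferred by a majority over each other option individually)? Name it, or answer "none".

Priya vs Amara: 84–69 for Priya.
Priya vs Diego: 110–43 for Priya.
Priya vs Noah: 105–48 for Priya.
Priya beats every other option head-to-head.

Priya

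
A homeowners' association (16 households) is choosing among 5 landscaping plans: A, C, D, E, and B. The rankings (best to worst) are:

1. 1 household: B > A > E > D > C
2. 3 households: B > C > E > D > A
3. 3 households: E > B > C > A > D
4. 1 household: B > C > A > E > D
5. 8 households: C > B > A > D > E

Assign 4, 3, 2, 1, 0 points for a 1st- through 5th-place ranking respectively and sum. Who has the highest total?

B

A: 1·3 + 3·0 + 3·1 + 1·2 + 8·2 = 24
C: 1·0 + 3·3 + 3·2 + 1·3 + 8·4 = 50
D: 1·1 + 3·1 + 3·0 + 1·0 + 8·1 = 12
E: 1·2 + 3·2 + 3·4 + 1·1 + 8·0 = 21
B: 1·4 + 3·4 + 3·3 + 1·4 + 8·3 = 53
B has the highest Borda score (53).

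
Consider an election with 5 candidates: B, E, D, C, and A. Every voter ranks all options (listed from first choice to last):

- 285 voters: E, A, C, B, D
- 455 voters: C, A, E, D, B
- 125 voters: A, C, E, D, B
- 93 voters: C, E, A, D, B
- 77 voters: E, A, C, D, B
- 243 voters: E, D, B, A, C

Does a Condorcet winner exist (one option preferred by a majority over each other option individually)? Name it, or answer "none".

Checking pairwise contests:
E beats B 1278–0.
C beats E 673–605.
E beats D 1278–0.
A beats C 730–548.
E beats A 698–580.
Every option loses at least one head-to-head, so there is no Condorcet winner.

none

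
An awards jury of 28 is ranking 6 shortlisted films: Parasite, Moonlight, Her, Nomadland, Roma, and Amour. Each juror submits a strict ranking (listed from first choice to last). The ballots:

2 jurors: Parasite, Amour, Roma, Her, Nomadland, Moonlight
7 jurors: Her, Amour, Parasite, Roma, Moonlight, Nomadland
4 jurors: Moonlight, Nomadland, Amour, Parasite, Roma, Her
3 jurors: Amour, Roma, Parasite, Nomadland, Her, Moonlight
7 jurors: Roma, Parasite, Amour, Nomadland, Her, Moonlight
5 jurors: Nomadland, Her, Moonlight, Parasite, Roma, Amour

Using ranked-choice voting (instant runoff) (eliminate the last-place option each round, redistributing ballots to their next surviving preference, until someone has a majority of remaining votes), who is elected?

Round 1: Parasite 2, Moonlight 4, Her 7, Nomadland 5, Roma 7, Amour 3. Eliminate Parasite.
Round 2: Moonlight 4, Her 7, Nomadland 5, Roma 7, Amour 5. Eliminate Moonlight.
Round 3: Her 7, Nomadland 9, Roma 7, Amour 5. Eliminate Amour.
Round 4: Her 7, Nomadland 9, Roma 12. Eliminate Her.
Round 5: Nomadland 9, Roma 19. Roma has a majority.

Roma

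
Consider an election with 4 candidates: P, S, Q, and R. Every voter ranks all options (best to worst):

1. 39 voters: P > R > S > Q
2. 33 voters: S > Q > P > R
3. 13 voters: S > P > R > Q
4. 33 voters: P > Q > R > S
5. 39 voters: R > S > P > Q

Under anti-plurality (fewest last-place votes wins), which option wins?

P

Last-place votes: P 0, S 33, Q 91, R 33.
P is ranked last by the fewest voters, so P wins.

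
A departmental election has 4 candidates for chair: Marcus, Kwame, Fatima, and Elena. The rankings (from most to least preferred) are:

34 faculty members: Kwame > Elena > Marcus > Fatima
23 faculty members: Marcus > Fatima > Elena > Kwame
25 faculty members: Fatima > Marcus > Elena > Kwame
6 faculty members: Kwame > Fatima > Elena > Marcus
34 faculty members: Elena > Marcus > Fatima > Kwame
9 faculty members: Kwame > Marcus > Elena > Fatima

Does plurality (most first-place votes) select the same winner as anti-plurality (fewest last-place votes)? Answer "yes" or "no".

Plurality — first-place votes: Marcus 23, Kwame 49, Fatima 25, Elena 34. Winner: Kwame.
Anti-plurality — last-place votes: Marcus 6, Kwame 82, Fatima 43, Elena 0. Winner: Elena.
The two methods disagree.

no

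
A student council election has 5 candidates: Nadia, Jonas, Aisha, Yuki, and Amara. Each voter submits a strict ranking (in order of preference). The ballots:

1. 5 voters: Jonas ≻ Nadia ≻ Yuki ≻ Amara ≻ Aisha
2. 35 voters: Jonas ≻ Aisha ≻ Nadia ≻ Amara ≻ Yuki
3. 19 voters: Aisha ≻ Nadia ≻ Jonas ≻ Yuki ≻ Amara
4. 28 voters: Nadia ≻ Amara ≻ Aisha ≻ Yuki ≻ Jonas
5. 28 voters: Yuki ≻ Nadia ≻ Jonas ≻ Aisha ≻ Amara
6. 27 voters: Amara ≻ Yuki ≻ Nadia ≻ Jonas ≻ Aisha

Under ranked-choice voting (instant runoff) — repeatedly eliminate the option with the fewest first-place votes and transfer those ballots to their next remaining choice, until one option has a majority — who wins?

Nadia

Round 1: Nadia 28, Jonas 40, Aisha 19, Yuki 28, Amara 27. Eliminate Aisha.
Round 2: Nadia 47, Jonas 40, Yuki 28, Amara 27. Eliminate Amara.
Round 3: Nadia 47, Jonas 40, Yuki 55. Eliminate Jonas.
Round 4: Nadia 87, Yuki 55. Nadia has a majority.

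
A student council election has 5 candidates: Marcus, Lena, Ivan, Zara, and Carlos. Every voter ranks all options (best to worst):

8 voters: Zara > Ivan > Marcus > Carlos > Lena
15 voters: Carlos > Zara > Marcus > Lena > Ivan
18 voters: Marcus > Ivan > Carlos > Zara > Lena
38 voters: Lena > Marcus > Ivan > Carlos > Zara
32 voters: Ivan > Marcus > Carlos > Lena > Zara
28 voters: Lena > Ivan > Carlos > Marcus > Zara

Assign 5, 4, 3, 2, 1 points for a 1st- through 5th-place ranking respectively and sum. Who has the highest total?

Ivan

Marcus: 8·3 + 15·3 + 18·5 + 38·4 + 32·4 + 28·2 = 495
Lena: 8·1 + 15·2 + 18·1 + 38·5 + 32·2 + 28·5 = 450
Ivan: 8·4 + 15·1 + 18·4 + 38·3 + 32·5 + 28·4 = 505
Zara: 8·5 + 15·4 + 18·2 + 38·1 + 32·1 + 28·1 = 234
Carlos: 8·2 + 15·5 + 18·3 + 38·2 + 32·3 + 28·3 = 401
Ivan has the highest Borda score (505).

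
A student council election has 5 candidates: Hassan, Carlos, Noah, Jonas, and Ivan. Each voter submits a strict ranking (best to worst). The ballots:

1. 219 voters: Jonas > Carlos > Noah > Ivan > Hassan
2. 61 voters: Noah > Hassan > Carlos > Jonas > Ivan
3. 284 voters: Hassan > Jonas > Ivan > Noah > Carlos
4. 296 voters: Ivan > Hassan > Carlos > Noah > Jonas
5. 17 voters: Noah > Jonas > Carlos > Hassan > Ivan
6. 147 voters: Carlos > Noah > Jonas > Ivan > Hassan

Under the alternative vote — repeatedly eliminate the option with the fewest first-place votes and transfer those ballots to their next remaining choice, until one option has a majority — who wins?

Round 1: Hassan 284, Carlos 147, Noah 78, Jonas 219, Ivan 296. Eliminate Noah.
Round 2: Hassan 345, Carlos 147, Jonas 236, Ivan 296. Eliminate Carlos.
Round 3: Hassan 345, Jonas 383, Ivan 296. Eliminate Ivan.
Round 4: Hassan 641, Jonas 383. Hassan has a majority.

Hassan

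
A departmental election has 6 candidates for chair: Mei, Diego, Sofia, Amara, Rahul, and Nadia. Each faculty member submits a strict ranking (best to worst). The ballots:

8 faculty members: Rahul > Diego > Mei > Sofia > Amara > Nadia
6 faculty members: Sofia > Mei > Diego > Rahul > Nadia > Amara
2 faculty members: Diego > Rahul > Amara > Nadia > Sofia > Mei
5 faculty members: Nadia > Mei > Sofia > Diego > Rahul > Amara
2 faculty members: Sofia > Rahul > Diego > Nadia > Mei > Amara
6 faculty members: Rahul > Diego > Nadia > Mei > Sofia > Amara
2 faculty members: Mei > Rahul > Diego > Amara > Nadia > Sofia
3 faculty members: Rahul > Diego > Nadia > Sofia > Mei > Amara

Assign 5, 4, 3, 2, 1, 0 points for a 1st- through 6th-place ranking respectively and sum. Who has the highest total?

Mei: 8·3 + 6·4 + 2·0 + 5·4 + 2·1 + 6·2 + 2·5 + 3·1 = 95
Diego: 8·4 + 6·3 + 2·5 + 5·2 + 2·3 + 6·4 + 2·3 + 3·4 = 118
Sofia: 8·2 + 6·5 + 2·1 + 5·3 + 2·5 + 6·1 + 2·0 + 3·2 = 85
Amara: 8·1 + 6·0 + 2·3 + 5·0 + 2·0 + 6·0 + 2·2 + 3·0 = 18
Rahul: 8·5 + 6·2 + 2·4 + 5·1 + 2·4 + 6·5 + 2·4 + 3·5 = 126
Nadia: 8·0 + 6·1 + 2·2 + 5·5 + 2·2 + 6·3 + 2·1 + 3·3 = 68
Rahul has the highest Borda score (126).

Rahul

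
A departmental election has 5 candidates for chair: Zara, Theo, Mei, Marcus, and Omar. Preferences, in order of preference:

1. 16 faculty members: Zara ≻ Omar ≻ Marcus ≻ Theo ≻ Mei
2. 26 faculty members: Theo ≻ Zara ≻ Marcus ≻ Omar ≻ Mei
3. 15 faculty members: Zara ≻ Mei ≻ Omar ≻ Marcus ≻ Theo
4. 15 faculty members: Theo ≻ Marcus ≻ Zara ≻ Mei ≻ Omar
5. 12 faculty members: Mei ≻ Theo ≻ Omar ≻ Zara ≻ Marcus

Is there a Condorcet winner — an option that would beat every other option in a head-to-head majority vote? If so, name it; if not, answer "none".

Theo

Theo vs Zara: 53–31 for Theo.
Theo vs Mei: 57–27 for Theo.
Theo vs Marcus: 53–31 for Theo.
Theo vs Omar: 53–31 for Theo.
Theo beats every other option head-to-head.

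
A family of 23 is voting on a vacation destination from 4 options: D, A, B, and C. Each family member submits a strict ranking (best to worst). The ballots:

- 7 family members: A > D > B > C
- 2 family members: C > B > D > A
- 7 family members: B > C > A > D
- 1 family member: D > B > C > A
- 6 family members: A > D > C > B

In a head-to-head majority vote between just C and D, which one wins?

D

Voters preferring C to D: 9; preferring D to C: 14.
D wins the head-to-head.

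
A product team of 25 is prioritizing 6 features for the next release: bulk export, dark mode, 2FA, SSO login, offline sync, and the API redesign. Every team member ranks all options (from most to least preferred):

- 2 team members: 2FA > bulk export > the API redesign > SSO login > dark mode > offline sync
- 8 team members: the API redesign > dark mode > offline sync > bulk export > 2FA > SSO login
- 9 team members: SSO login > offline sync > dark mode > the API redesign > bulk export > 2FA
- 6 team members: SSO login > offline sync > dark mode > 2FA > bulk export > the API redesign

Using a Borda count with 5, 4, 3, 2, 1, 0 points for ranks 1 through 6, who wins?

offline sync

bulk export: 2·4 + 8·2 + 9·1 + 6·1 = 39
dark mode: 2·1 + 8·4 + 9·3 + 6·3 = 79
2FA: 2·5 + 8·1 + 9·0 + 6·2 = 30
SSO login: 2·2 + 8·0 + 9·5 + 6·5 = 79
offline sync: 2·0 + 8·3 + 9·4 + 6·4 = 84
the API redesign: 2·3 + 8·5 + 9·2 + 6·0 = 64
offline sync has the highest Borda score (84).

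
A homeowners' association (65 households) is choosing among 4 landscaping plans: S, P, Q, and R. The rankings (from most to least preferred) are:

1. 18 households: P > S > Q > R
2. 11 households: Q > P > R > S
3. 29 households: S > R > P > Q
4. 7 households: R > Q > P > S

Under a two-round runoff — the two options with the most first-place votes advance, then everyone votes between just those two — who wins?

P

Round 1 first-place votes: S 29, P 18, Q 11, R 7.
S and P advance.
Runoff: S is preferred to P by 29 voters; P by 36.
P wins the runoff.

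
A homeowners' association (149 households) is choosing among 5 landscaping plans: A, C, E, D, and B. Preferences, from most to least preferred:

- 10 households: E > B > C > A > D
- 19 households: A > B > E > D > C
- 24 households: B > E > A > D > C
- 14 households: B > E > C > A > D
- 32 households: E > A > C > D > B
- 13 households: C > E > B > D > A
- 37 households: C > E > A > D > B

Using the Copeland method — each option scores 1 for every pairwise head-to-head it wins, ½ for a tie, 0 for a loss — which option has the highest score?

E

A: beats C, D, and B; loses to E → score 3.
C: beats D and B; loses to A and E → score 2.
E: beats A, C, D, and B → score 4.
D: loses to A, C, E, and B → score 0.
B: beats D; loses to A, C, and E → score 1.
E has the best pairwise record.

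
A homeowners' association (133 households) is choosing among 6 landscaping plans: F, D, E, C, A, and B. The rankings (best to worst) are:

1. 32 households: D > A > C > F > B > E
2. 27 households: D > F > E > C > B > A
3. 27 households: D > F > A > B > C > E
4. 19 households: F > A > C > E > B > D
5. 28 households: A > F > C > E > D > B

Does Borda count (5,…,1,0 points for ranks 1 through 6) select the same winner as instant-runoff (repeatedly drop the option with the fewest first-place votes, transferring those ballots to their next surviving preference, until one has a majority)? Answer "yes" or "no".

no

Borda — scores: F 487, D 458, E 175, C 318, A 425, B 132. Winner: F.
Instant-runoff — R1 F 19, D 86, E 0, C 0, A 28, B 0 (D winner). Winner: D.
The two methods disagree.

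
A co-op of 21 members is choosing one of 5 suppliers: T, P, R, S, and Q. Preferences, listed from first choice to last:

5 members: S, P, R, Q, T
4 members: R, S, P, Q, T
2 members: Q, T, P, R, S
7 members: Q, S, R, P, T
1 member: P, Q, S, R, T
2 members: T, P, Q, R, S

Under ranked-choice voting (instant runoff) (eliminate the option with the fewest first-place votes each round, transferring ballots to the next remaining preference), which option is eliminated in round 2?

Round 1: T 2, P 1, R 4, S 5, Q 9. Eliminate P.
Round 2: T 2, R 4, S 5, Q 10. Eliminate T.

T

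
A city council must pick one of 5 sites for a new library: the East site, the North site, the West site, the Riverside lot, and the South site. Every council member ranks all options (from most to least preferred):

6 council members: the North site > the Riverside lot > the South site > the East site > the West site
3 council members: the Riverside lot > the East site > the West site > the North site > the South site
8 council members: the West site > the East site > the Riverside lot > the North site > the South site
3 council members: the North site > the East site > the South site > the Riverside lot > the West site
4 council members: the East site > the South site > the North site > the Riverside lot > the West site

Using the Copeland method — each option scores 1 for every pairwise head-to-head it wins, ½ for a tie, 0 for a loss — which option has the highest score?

the East site

the East site: beats the North site, the West site, the Riverside lot, and the South site → score 4.
the North site: beats the West site, the Riverside lot, and the South site; loses to the East site → score 3.
the West site: loses to the East site, the North site, the Riverside lot, and the South site → score 0.
the Riverside lot: beats the West site and the South site; loses to the East site and the North site → score 2.
the South site: beats the West site; loses to the East site, the North site, and the Riverside lot → score 1.
the East site has the best pairwise record.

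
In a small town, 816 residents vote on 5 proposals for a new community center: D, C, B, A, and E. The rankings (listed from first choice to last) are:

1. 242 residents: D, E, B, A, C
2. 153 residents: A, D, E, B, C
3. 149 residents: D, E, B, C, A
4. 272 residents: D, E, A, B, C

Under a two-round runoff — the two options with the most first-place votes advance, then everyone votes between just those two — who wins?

D

Round 1 first-place votes: D 663, C 0, B 0, A 153, E 0.
D and A advance.
Runoff: D is preferred to A by 663 voters; A by 153.
D wins the runoff.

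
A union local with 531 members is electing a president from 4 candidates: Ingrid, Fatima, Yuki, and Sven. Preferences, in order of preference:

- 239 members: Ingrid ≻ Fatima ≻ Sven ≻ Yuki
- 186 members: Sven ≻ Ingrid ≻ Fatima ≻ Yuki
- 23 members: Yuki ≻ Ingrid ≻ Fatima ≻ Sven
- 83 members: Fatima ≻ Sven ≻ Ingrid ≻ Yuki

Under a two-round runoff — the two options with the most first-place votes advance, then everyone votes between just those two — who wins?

Sven

Round 1 first-place votes: Ingrid 239, Fatima 83, Yuki 23, Sven 186.
Ingrid and Sven advance.
Runoff: Ingrid is preferred to Sven by 262 voters; Sven by 269.
Sven wins the runoff.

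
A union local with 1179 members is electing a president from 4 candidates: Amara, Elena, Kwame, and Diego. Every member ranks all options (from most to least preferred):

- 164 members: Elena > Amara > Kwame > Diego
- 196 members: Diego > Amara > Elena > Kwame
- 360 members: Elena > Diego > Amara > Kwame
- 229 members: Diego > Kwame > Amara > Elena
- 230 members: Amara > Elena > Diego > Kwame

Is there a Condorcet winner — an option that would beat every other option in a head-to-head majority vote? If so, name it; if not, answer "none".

Checking pairwise contests:
Diego beats Amara 785–394.
Amara beats Elena 655–524.
Amara beats Kwame 950–229.
Elena beats Diego 754–425.
Every option loses at least one head-to-head, so there is no Condorcet winner.

none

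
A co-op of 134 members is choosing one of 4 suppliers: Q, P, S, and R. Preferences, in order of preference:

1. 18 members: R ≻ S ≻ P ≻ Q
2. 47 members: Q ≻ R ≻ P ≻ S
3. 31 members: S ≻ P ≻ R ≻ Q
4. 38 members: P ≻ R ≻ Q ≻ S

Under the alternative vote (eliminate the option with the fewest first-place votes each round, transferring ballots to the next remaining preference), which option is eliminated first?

R

Round 1: Q 47, P 38, S 31, R 18. Eliminate R.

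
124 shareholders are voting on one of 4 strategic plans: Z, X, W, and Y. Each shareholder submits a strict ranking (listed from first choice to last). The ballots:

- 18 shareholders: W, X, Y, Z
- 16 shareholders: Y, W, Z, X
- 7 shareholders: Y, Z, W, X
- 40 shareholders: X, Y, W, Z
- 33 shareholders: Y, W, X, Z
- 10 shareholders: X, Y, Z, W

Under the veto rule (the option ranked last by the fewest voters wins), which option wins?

Last-place votes: Z 91, X 23, W 10, Y 0.
Y is ranked last by the fewest voters, so Y wins.

Y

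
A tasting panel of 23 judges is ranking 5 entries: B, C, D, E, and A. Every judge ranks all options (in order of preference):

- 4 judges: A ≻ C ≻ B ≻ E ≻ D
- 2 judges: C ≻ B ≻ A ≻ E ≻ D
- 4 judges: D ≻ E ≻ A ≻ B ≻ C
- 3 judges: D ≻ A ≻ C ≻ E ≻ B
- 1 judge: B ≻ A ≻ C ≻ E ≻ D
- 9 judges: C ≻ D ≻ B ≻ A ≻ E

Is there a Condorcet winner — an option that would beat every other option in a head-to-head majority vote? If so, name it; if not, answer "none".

Checking pairwise contests:
C beats B 18–5.
A beats C 12–11.
C beats D 16–7.
B beats E 16–7.
B beats A 12–11.
Every option loses at least one head-to-head, so there is no Condorcet winner.

none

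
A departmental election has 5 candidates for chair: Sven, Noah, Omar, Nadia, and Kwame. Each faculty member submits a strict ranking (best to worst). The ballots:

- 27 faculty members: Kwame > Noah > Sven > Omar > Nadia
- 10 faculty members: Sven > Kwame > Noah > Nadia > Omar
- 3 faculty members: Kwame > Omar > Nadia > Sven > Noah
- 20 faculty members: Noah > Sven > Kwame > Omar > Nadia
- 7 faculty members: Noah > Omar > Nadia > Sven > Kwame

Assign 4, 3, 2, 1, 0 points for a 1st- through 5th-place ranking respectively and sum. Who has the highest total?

Noah

Sven: 27·2 + 10·4 + 3·1 + 20·3 + 7·1 = 164
Noah: 27·3 + 10·2 + 3·0 + 20·4 + 7·4 = 209
Omar: 27·1 + 10·0 + 3·3 + 20·1 + 7·3 = 77
Nadia: 27·0 + 10·1 + 3·2 + 20·0 + 7·2 = 30
Kwame: 27·4 + 10·3 + 3·4 + 20·2 + 7·0 = 190
Noah has the highest Borda score (209).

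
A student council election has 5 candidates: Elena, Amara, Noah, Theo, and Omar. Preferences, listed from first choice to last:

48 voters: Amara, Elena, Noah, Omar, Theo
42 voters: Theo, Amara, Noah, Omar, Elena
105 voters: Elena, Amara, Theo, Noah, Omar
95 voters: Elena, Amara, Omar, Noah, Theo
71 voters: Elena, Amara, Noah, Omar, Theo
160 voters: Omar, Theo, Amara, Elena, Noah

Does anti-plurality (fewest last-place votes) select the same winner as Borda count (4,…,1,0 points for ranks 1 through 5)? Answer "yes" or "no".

Anti-plurality — last-place votes: Elena 42, Amara 0, Noah 160, Theo 214, Omar 105. Winner: Amara.
Borda — scores: Elena 1388, Amara 1451, Noah 522, Theo 858, Omar 991. Winner: Amara.
The two methods agree.

yes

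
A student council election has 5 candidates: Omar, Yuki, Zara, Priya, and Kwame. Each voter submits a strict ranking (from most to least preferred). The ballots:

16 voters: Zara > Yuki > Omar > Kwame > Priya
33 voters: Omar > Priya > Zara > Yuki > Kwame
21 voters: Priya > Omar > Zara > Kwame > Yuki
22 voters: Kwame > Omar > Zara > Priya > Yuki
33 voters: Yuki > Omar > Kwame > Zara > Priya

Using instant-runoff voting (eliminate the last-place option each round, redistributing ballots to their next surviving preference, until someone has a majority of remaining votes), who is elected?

Round 1: Omar 33, Yuki 33, Zara 16, Priya 21, Kwame 22. Eliminate Zara.
Round 2: Omar 33, Yuki 49, Priya 21, Kwame 22. Eliminate Priya.
Round 3: Omar 54, Yuki 49, Kwame 22. Eliminate Kwame.
Round 4: Omar 76, Yuki 49. Omar has a majority.

Omar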